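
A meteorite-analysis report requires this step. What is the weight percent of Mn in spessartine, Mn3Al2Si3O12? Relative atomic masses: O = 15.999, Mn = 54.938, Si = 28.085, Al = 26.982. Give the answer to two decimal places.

33.29 mass %

Molar mass of Mn3Al2Si3O12: 3×54.938 + 2×26.982 + 3×28.085 + 12×15.999 = 495.021 g/mol.
Mass of Mn per formula unit: 3 × 54.938 = 164.814 g.
Weight fraction Mn = 164.814 / 495.021 = 0.3329.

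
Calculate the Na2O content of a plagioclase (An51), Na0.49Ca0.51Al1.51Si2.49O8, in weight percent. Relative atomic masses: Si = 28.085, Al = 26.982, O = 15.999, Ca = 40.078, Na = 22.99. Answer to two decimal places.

Formula mass = 270.371 g/mol.
0.49 Na → 0.2450 mol Na2O per formula unit; M(Na2O) = 61.979, so Na2O mass = 15.185 g.
15.185/270.371 × 100 = 5.62 wt%.

5.62 wt%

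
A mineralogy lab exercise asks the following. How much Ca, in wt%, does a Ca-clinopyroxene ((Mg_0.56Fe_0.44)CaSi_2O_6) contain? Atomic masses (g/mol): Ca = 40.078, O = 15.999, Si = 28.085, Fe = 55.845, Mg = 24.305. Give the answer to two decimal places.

Molar mass of (Mg_0.56Fe_0.44)CaSi_2O_6: 0.56×24.305 + 0.44×55.845 + 1×40.078 + 2×28.085 + 6×15.999 = 230.425 g/mol.
Mass of Ca per formula unit: 1 × 40.078 = 40.078 g.
Weight fraction Ca = 40.078 / 230.425 = 0.1739.

17.39 wt%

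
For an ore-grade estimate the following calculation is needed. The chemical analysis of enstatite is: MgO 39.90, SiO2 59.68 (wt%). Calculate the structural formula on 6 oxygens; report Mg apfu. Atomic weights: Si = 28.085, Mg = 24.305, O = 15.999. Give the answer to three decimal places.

1.996 Mg apfu

MgO: 39.90/40.304 = 0.98998 mol → 0.98998 mol Mg, 0.98998 mol O.
SiO2: 59.68/60.083 = 0.99329 mol → 0.99329 mol Si, 1.98658 mol O.
Total oxygen = 2.97656 mol. Normalization factor = 6/2.97656 = 2.01575.
Mg per 6 O = 0.98998 × 2.01575 = 1.996.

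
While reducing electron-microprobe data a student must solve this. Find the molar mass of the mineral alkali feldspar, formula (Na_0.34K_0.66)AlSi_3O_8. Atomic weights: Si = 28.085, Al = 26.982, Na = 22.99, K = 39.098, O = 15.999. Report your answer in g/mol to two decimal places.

M = 0.34(22.99) + 0.66(39.098) + 1(26.982) + 3(28.085) + 8(15.999)

272.85 g/mol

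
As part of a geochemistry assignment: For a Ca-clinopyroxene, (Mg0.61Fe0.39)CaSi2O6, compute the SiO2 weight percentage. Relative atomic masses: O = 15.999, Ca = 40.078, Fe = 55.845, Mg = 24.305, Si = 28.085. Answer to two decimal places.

Formula mass = 228.848 g/mol.
2 Si → 2.0000 mol SiO2 per formula unit; M(SiO2) = 60.083, so SiO2 mass = 120.166 g.
120.166/228.848 × 100 = 52.51 wt%.

52.51 wt%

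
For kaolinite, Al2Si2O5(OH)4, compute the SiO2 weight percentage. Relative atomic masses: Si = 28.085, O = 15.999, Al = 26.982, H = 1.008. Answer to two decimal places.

46.55 wt%

Molar mass of Al2Si2O5(OH)4 = 2·26.982 + 2·28.085 + 9·15.999 + 4·1.008 = 258.157 g/mol.
Each formula unit contains 2 Si, equivalent to 2/1 = 2.0000 mol SiO2.
M(SiO2) = 1×28.085 + 2×15.999 = 60.083 g/mol.
Mass of SiO2 per formula unit = 2.0000 × 60.083 = 120.166 g.
SiO2 wt% = 120.166 / 258.157 × 100 = 46.55%.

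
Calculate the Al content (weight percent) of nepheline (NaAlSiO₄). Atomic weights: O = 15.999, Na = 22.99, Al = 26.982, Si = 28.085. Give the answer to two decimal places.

18.99 weight percent

Formula mass = 1×22.99 + 1×26.982 + 1×28.085 + 4×15.999 = 142.053 g/mol, of which 26.982 g is Al.
So Al makes up 26.982/142.053 = 0.1899 of the mass, i.e. 18.99%.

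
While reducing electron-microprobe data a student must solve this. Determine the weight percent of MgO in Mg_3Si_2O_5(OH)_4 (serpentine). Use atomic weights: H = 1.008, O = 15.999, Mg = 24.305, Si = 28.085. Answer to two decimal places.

M(Mg_3Si_2O_5(OH)_4) = 277.108 g/mol; M(MgO) = 40.304 g/mol.
Moles MgO per formula unit = 3 Mg ÷ 1 = 3.0000.
MgO fraction = (3.0000 × 40.304) / 277.108 = 120.912/277.108 = 0.4363.

43.63 wt%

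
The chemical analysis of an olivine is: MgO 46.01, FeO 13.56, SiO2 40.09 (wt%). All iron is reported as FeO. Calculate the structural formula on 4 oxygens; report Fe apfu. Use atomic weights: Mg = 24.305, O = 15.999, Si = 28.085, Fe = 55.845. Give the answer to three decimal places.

MgO: 46.01/40.304 = 1.14157 mol → 1.14157 mol Mg, 1.14157 mol O.
FeO: 13.56/71.844 = 0.18874 mol → 0.18874 mol Fe, 0.18874 mol O.
SiO2: 40.09/60.083 = 0.66724 mol → 0.66724 mol Si, 1.33448 mol O.
Total oxygen = 2.66479 mol. Normalization factor = 4/2.66479 = 1.50106.
Fe per 4 O = 0.18874 × 1.50106 = 0.283.

0.283 Fe apfu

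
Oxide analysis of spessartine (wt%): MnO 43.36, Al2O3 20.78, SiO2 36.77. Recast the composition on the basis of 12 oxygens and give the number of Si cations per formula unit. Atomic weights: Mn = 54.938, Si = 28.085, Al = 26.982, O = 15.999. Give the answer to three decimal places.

MnO: 43.36/70.937 = 0.61125 mol → 0.61125 mol Mn, 0.61125 mol O.
Al2O3: 20.78/101.961 = 0.20380 mol → 0.40760 mol Al, 0.61140 mol O.
SiO2: 36.77/60.083 = 0.61199 mol → 0.61199 mol Si, 1.22398 mol O.
Total oxygen = 2.44663 mol. Normalization factor = 12/2.44663 = 4.90471.
Si per 12 O = 0.61199 × 4.90471 = 3.002.

3.002 Si apfu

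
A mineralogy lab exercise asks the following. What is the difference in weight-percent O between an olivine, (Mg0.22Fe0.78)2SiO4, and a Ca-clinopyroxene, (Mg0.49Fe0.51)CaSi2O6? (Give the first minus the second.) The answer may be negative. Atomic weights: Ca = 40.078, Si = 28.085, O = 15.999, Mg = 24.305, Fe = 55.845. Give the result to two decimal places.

-7.56 percentage points

First mineral: 63.996 g O in 189.893 g formula = 33.70 wt% O.
Second mineral: 95.994 g O in 232.632 g formula = 41.26 wt% O.
33.70% − 41.26% gives a difference of -7.56 percentage points.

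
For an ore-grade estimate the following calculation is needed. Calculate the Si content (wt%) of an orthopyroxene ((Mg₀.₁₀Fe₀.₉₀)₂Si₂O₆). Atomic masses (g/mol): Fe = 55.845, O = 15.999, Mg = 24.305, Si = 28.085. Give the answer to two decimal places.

21.81 wt%

Molar mass of (Mg₀.₁₀Fe₀.₉₀)₂Si₂O₆: 0.20·24.305 + 1.80·55.845 + 2·28.085 + 6·15.999 = 257.546 g/mol.
Mass of Si per formula unit: 2 × 28.085 = 56.170 g.
Weight fraction Si = 56.170 / 257.546 = 0.2181.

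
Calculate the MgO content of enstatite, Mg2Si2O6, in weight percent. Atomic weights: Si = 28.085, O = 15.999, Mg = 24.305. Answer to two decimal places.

40.15 wt%

Formula mass = 200.774 g/mol.
2 Mg → 2.0000 mol MgO per formula unit; M(MgO) = 40.304, so MgO mass = 80.608 g.
80.608/200.774 × 100 = 40.15 wt%.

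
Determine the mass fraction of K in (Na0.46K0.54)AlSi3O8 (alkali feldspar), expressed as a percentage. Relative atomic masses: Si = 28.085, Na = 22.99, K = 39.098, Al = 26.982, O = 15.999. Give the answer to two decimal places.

7.79 weight percent

Molar mass of (Na0.46K0.54)AlSi3O8: 0.46×22.99 + 0.54×39.098 + 1×26.982 + 3×28.085 + 8×15.999 = 270.917 g/mol.
Mass of K per formula unit: 0.54 × 39.098 = 21.113 g.
Weight fraction K = 21.113 / 270.917 = 0.0779.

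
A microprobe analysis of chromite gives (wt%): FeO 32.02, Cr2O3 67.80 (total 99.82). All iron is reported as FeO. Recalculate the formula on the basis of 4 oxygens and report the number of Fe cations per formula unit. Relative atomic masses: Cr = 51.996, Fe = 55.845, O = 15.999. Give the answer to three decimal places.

FeO (M=71.844): mol = 0.44569; Fe = 0.44569, O = 0.44569.
Cr2O3 (M=151.989): mol = 0.44608; Cr = 0.89216, O = 1.33824.
ΣO = 1.78393; factor = 4/ΣO = 2.24224.
Fe apfu = 0.44569 × 2.24224 = 0.999.

0.999 Fe apfu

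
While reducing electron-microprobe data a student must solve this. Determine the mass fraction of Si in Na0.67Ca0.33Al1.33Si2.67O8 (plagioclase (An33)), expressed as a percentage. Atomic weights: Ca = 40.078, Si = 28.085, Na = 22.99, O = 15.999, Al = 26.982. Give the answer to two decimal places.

28.03 mass %

Molar mass of Na0.67Ca0.33Al1.33Si2.67O8: 0.67·22.99 + 0.33·40.078 + 1.33·26.982 + 2.67·28.085 + 8·15.999 = 267.494 g/mol.
Mass of Si per formula unit: 2.67 × 28.085 = 74.987 g.
Weight fraction Si = 74.987 / 267.494 = 0.2803.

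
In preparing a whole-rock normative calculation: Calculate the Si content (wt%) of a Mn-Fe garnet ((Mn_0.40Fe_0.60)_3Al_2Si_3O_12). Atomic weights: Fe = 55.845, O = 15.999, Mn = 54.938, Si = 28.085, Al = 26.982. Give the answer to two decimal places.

16.96 wt%

Formula mass = 1.20*54.938 + 1.80*55.845 + 2*26.982 + 3*28.085 + 12*15.999 = 496.654 g/mol, of which 84.255 g is Si.
So Si makes up 84.255/496.654 = 0.1696 of the mass, i.e. 16.96%.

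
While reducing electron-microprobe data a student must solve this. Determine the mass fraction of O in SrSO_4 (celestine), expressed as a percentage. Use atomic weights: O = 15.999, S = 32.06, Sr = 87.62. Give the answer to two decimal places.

Molar mass of SrSO_4: 1*87.62 + 1*32.06 + 4*15.999 = 183.676 g/mol.
Mass of O per formula unit: 4 × 15.999 = 63.996 g.
Weight fraction O = 63.996 / 183.676 = 0.3484.

34.84 wt%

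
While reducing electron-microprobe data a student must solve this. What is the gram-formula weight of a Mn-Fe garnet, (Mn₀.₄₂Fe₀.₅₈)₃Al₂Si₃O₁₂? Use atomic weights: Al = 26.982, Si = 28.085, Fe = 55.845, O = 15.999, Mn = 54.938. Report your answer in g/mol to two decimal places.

496.60 g/mol

Mn: 1.26 × 54.938 = 69.2219
Fe: 1.74 × 55.845 = 97.1703
Al: 2 × 26.982 = 53.9640
Si: 3 × 28.085 = 84.2550
O: 12 × 15.999 = 191.9880
Summing the contributions gives the formula mass.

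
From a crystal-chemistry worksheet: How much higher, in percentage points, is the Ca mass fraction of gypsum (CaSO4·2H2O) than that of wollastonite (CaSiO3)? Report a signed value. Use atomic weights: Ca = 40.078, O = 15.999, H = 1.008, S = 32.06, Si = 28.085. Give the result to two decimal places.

First mineral: 40.078 g Ca in 172.164 g formula = 23.28 wt% Ca.
Second mineral: 40.078 g Ca in 116.160 g formula = 34.50 wt% Ca.
23.28% − 34.50% gives a difference of -11.22 percentage points.

-11.22 percentage points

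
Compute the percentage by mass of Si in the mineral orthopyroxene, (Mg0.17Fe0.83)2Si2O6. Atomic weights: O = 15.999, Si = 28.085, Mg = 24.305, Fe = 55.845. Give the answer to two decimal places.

22.19 mass %

Formula mass = 0.34×24.305 + 1.66×55.845 + 2×28.085 + 6×15.999 = 253.130 g/mol, of which 56.170 g is Si.
So Si makes up 56.170/253.130 = 0.2219 of the mass, i.e. 22.19%.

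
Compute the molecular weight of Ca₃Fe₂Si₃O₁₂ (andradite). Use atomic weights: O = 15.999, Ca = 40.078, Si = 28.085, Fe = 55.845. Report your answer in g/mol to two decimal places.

508.17 g/mol

The formula mass is the sum 3·40.078 + 2·55.845 + 3·28.085 + 12·15.999.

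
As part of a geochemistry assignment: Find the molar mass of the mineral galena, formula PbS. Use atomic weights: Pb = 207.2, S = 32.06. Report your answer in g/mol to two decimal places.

M = 1*207.2 + 1*32.06

239.26 g/mol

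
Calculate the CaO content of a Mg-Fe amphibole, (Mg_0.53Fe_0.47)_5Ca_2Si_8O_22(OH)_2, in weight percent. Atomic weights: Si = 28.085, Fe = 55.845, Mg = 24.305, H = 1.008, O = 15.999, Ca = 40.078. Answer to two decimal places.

M((Mg_0.53Fe_0.47)_5Ca_2Si_8O_22(OH)_2) = 886.472 g/mol; M(CaO) = 56.077 g/mol.
Moles CaO per formula unit = 2 Ca ÷ 1 = 2.0000.
CaO fraction = (2.0000 × 56.077) / 886.472 = 112.154/886.472 = 0.1265.

12.65 wt%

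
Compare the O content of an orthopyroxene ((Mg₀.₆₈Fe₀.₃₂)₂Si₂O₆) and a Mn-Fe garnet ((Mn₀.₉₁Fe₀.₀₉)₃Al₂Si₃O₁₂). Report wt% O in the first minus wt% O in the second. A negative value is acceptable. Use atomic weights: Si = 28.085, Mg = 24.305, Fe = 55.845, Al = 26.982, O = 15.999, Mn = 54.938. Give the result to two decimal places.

M((Mg₀.₆₈Fe₀.₃₂)₂Si₂O₆) = 220.960 g/mol, so wt% O = 95.994/220.960 × 100 = 43.44%.
M((Mn₀.₉₁Fe₀.₀₉)₃Al₂Si₃O₁₂) = 495.266 g/mol, so wt% O = 191.988/495.266 × 100 = 38.76%.
43.44 − 38.76 = 4.68 pp.

4.68 percentage points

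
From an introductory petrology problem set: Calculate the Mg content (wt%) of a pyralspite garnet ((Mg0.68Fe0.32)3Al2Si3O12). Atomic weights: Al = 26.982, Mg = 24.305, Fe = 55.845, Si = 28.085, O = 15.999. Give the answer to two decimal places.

11.44 wt%

Formula mass = 2.04·24.305 + 0.96·55.845 + 2·26.982 + 3·28.085 + 12·15.999 = 433.400 g/mol, of which 49.582 g is Mg.
So Mg makes up 49.582/433.400 = 0.1144 of the mass, i.e. 11.44%.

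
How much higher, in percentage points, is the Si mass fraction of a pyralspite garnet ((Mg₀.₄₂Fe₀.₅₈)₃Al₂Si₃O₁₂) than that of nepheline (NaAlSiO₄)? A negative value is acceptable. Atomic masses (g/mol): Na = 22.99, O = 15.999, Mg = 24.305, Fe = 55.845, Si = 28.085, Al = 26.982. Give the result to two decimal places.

-1.37 percentage points

M((Mg₀.₄₂Fe₀.₅₈)₃Al₂Si₃O₁₂) = 458.002 g/mol, so wt% Si = 84.255/458.002 × 100 = 18.40%.
M(NaAlSiO₄) = 142.053 g/mol, so wt% Si = 28.085/142.053 × 100 = 19.77%.
18.40 − 19.77 = -1.37 pp.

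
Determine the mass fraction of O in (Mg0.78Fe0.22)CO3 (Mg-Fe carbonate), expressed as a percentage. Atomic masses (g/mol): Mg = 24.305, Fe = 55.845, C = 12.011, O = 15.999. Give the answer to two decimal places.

M((Mg0.78Fe0.22)CO3) = 91.252 g/mol.
O contributes 3 × 15.999 = 47.997 g per mole.
47.997/91.252 = 0.5260 → 52.60%.

52.60 mass %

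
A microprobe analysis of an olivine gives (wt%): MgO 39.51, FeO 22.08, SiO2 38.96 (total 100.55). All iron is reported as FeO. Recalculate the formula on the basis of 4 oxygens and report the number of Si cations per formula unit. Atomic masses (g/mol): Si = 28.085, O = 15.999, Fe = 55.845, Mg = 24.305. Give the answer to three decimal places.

1.004 Si apfu

39.51 wt% MgO ÷ 40.304 g/mol = 0.98030 mol, giving 0.98030 Mg and 0.98030 O.
22.08 wt% FeO ÷ 71.844 g/mol = 0.30733 mol, giving 0.30733 Fe and 0.30733 O.
38.96 wt% SiO2 ÷ 60.083 g/mol = 0.64844 mol, giving 0.64844 Si and 1.29688 O.
Oxygen sums to 2.58451; scaling by 4/2.58451 = 1.54768 puts the formula on 4 O.
Si: 0.64844 × 1.54768 = 1.004 atoms per formula unit.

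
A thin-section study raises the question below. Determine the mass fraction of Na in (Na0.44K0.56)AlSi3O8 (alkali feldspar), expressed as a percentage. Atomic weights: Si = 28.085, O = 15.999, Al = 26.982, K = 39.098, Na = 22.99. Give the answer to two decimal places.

3.73 mass %

Formula mass = 0.44*22.99 + 0.56*39.098 + 1*26.982 + 3*28.085 + 8*15.999 = 271.239 g/mol, of which 10.116 g is Na.
So Na makes up 10.116/271.239 = 0.0373 of the mass, i.e. 3.73%.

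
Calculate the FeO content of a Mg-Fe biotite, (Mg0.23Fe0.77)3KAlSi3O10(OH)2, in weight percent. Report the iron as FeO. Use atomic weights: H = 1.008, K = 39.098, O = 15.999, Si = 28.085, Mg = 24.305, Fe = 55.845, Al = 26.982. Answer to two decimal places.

M((Mg0.23Fe0.77)3KAlSi3O10(OH)2) = 490.111 g/mol; M(FeO) = 71.844 g/mol.
Moles FeO per formula unit = 2.31 Fe ÷ 1 = 2.3100.
FeO fraction = (2.3100 × 71.844) / 490.111 = 165.960/490.111 = 0.3386.

33.86 wt%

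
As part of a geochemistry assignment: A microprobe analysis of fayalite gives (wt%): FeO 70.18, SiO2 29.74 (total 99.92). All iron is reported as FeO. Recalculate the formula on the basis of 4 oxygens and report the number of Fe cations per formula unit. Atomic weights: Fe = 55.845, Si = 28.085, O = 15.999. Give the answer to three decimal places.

1.987 Fe apfu

FeO (M=71.844): mol = 0.97684; Fe = 0.97684, O = 0.97684.
SiO2 (M=60.083): mol = 0.49498; Si = 0.49498, O = 0.98996.
ΣO = 1.96680; factor = 4/ΣO = 2.03376.
Fe apfu = 0.97684 × 2.03376 = 1.987.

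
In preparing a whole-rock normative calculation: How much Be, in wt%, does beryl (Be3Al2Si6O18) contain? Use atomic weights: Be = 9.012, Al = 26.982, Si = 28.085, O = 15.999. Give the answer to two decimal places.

M(Be3Al2Si6O18) = 537.492 g/mol.
Be contributes 3 × 9.012 = 27.036 g per mole.
27.036/537.492 = 0.0503 → 5.03%.

5.03 wt%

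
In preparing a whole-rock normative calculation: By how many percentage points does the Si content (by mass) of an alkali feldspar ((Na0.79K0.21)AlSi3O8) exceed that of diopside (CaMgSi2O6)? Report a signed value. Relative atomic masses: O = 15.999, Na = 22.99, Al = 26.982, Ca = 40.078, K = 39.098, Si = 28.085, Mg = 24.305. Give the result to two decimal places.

Si in (Na0.79K0.21)AlSi3O8: molar mass 265.602 g/mol; 3×28.085 = 84.255 g → 31.72 wt%.
Si in CaMgSi2O6: molar mass 216.547 g/mol; 2×28.085 = 56.170 g → 25.94 wt%.
Difference = 31.72 − 25.94 = 5.78 percentage points.

5.78 percentage points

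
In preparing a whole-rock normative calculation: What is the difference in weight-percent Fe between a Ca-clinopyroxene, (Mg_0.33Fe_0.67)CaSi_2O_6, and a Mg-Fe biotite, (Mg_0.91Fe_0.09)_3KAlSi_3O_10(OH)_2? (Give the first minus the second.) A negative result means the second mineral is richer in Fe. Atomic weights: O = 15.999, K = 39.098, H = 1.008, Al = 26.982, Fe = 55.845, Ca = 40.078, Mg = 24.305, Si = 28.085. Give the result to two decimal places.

12.20 percentage points

Fe in (Mg_0.33Fe_0.67)CaSi_2O_6: molar mass 237.679 g/mol; 0.67×55.845 = 37.416 g → 15.74 wt%.
Fe in (Mg_0.91Fe_0.09)_3KAlSi_3O_10(OH)_2: molar mass 425.770 g/mol; 0.27×55.845 = 15.078 g → 3.54 wt%.
Difference = 15.74 − 3.54 = 12.20 percentage points.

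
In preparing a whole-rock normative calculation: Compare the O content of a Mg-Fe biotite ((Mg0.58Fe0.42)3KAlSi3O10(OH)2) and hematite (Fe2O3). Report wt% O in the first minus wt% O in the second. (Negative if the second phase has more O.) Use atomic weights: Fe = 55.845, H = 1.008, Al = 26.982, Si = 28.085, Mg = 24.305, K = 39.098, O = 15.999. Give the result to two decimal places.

O in (Mg0.58Fe0.42)3KAlSi3O10(OH)2: molar mass 456.994 g/mol; 12×15.999 = 191.988 g → 42.01 wt%.
O in Fe2O3: molar mass 159.687 g/mol; 3×15.999 = 47.997 g → 30.06 wt%.
Difference = 42.01 − 30.06 = 11.95 percentage points.

11.95 percentage points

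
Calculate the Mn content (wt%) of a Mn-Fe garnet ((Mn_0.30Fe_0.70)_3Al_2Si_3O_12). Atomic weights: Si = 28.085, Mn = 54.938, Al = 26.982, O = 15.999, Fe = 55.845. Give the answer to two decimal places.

M((Mn_0.30Fe_0.70)_3Al_2Si_3O_12) = 496.926 g/mol.
Mn contributes 0.90 × 54.938 = 49.444 g per mole.
49.444/496.926 = 0.0995 → 9.95%.

9.95 wt%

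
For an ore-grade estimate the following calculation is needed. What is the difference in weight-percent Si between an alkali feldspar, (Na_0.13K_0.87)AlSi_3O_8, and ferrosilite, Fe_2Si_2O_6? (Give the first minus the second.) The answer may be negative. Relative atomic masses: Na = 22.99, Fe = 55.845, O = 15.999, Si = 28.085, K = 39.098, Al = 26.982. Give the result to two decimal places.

Si in (Na_0.13K_0.87)AlSi_3O_8: molar mass 276.233 g/mol; 3×28.085 = 84.255 g → 30.50 wt%.
Si in Fe_2Si_2O_6: molar mass 263.854 g/mol; 2×28.085 = 56.170 g → 21.29 wt%.
Difference = 30.50 − 21.29 = 9.21 percentage points.

9.21 percentage points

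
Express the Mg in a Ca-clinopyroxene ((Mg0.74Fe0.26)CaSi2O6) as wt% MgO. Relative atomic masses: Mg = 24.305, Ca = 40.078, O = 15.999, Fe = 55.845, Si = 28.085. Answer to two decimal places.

13.27 wt%

Molar mass of (Mg0.74Fe0.26)CaSi2O6 = 0.74×24.305 + 0.26×55.845 + 1×40.078 + 2×28.085 + 6×15.999 = 224.747 g/mol.
Each formula unit contains 0.74 Mg, equivalent to 0.74/1 = 0.7400 mol MgO.
M(MgO) = 1×24.305 + 1×15.999 = 40.304 g/mol.
Mass of MgO per formula unit = 0.7400 × 40.304 = 29.825 g.
MgO wt% = 29.825 / 224.747 × 100 = 13.27%.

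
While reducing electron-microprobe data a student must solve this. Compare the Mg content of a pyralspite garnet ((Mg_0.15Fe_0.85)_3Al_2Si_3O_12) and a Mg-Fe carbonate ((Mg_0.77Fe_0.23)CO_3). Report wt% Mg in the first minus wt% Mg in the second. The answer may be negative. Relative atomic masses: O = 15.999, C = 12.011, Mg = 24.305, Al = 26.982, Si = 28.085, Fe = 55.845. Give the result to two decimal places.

First mineral: 10.937 g Mg in 483.549 g formula = 2.26 wt% Mg.
Second mineral: 18.715 g Mg in 91.567 g formula = 20.44 wt% Mg.
2.26% − 20.44% gives a difference of -18.18 percentage points.

-18.18 percentage points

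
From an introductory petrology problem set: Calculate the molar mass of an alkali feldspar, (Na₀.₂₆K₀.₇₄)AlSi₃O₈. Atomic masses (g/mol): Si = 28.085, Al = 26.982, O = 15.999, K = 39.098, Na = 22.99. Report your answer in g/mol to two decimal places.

274.14 g/mol

Na: 0.26 × 22.99 = 5.9774
K: 0.74 × 39.098 = 28.9325
Al: 1 × 26.982 = 26.9820
Si: 3 × 28.085 = 84.2550
O: 8 × 15.999 = 127.9920
Summing the contributions gives the formula mass.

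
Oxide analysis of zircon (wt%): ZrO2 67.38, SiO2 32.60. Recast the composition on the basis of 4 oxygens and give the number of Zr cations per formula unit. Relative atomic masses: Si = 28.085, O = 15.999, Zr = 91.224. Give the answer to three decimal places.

1.004 Zr apfu

67.38 wt% ZrO2 ÷ 123.222 g/mol = 0.54682 mol, giving 0.54682 Zr and 1.09364 O.
32.60 wt% SiO2 ÷ 60.083 g/mol = 0.54258 mol, giving 0.54258 Si and 1.08516 O.
Oxygen sums to 2.17880; scaling by 4/2.17880 = 1.83587 puts the formula on 4 O.
Zr: 0.54682 × 1.83587 = 1.004 atoms per formula unit.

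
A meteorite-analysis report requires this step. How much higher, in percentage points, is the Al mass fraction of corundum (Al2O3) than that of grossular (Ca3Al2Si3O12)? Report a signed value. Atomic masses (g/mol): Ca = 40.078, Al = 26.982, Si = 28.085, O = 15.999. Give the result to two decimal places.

First mineral: 53.964 g Al in 101.961 g formula = 52.93 wt% Al.
Second mineral: 53.964 g Al in 450.441 g formula = 11.98 wt% Al.
52.93% − 11.98% gives a difference of 40.95 percentage points.

40.95 percentage points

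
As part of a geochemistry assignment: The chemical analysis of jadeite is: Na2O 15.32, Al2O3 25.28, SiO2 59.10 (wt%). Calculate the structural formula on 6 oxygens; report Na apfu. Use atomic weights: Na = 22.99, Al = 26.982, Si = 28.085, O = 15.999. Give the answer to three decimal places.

Na2O: 15.32/61.979 = 0.24718 mol → 0.49436 mol Na, 0.24718 mol O.
Al2O3: 25.28/101.961 = 0.24794 mol → 0.49588 mol Al, 0.74382 mol O.
SiO2: 59.10/60.083 = 0.98364 mol → 0.98364 mol Si, 1.96728 mol O.
Total oxygen = 2.95828 mol. Normalization factor = 6/2.95828 = 2.02821.
Na per 6 O = 0.49436 × 2.02821 = 1.003.

1.003 Na apfu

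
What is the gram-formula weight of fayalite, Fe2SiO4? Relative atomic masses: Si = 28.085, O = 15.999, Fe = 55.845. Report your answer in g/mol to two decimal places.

Fe: 2 × 55.845 = 111.6900
Si: 1 × 28.085 = 28.0850
O: 4 × 15.999 = 63.9960
Summing the contributions gives the formula mass.

203.77 g/mol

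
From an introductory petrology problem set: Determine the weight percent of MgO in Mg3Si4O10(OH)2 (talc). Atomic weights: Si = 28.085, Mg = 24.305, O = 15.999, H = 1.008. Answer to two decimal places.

Molar mass of Mg3Si4O10(OH)2 = 3*24.305 + 4*28.085 + 12*15.999 + 2*1.008 = 379.259 g/mol.
Each formula unit contains 3 Mg, equivalent to 3/1 = 3.0000 mol MgO.
M(MgO) = 1×24.305 + 1×15.999 = 40.304 g/mol.
Mass of MgO per formula unit = 3.0000 × 40.304 = 120.912 g.
MgO wt% = 120.912 / 379.259 × 100 = 31.88%.

31.88 wt%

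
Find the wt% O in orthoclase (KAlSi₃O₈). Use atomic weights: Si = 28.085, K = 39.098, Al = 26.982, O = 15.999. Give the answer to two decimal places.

45.99 wt%

M(KAlSi₃O₈) = 278.327 g/mol.
O contributes 8 × 15.999 = 127.992 g per mole.
127.992/278.327 = 0.4599 → 45.99%.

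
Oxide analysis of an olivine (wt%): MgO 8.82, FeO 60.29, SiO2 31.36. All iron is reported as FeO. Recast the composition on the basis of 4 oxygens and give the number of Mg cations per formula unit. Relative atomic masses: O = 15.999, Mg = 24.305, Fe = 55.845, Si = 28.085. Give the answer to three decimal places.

MgO (M=40.304): mol = 0.21884; Mg = 0.21884, O = 0.21884.
FeO (M=71.844): mol = 0.83918; Fe = 0.83918, O = 0.83918.
SiO2 (M=60.083): mol = 0.52194; Si = 0.52194, O = 1.04388.
ΣO = 2.10190; factor = 4/ΣO = 1.90304.
Mg apfu = 0.21884 × 1.90304 = 0.416.

0.416 Mg apfu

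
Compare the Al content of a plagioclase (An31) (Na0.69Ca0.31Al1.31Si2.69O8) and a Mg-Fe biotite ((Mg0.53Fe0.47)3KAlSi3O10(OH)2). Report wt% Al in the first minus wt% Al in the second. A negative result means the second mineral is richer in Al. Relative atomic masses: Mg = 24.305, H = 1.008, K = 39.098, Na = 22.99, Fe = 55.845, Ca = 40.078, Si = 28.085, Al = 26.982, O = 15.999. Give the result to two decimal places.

Al in Na0.69Ca0.31Al1.31Si2.69O8: molar mass 267.174 g/mol; 1.31×26.982 = 35.346 g → 13.23 wt%.
Al in (Mg0.53Fe0.47)3KAlSi3O10(OH)2: molar mass 461.725 g/mol; 1×26.982 = 26.982 g → 5.84 wt%.
Difference = 13.23 − 5.84 = 7.39 percentage points.

7.39 percentage points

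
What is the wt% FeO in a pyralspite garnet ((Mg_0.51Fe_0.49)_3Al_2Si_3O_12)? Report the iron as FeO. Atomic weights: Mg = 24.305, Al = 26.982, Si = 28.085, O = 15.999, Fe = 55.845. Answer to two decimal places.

Molar mass of (Mg_0.51Fe_0.49)_3Al_2Si_3O_12 = 1.53·24.305 + 1.47·55.845 + 2·26.982 + 3·28.085 + 12·15.999 = 449.486 g/mol.
Each formula unit contains 1.47 Fe, equivalent to 1.47/1 = 1.4700 mol FeO.
M(FeO) = 1×55.845 + 1×15.999 = 71.844 g/mol.
Mass of FeO per formula unit = 1.4700 × 71.844 = 105.611 g.
FeO wt% = 105.611 / 449.486 × 100 = 23.50%.

23.50 wt%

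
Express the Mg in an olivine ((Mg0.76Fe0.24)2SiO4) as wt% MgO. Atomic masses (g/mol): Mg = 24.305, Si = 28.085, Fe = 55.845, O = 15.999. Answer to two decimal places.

M((Mg0.76Fe0.24)2SiO4) = 155.830 g/mol; M(MgO) = 40.304 g/mol.
Moles MgO per formula unit = 1.52 Mg ÷ 1 = 1.5200.
MgO fraction = (1.5200 × 40.304) / 155.830 = 61.262/155.830 = 0.3931.

39.31 wt%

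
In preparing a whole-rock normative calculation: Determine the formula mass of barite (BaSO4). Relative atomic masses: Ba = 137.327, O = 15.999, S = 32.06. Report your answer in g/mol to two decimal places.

233.38 g/mol

M = 1(137.327) + 1(32.06) + 4(15.999)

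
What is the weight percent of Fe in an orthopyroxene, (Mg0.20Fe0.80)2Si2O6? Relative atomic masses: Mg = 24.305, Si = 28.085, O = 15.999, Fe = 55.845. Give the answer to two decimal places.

M((Mg0.20Fe0.80)2Si2O6) = 251.238 g/mol.
Fe contributes 1.60 × 55.845 = 89.352 g per mole.
89.352/251.238 = 0.3556 → 35.56%.

35.56 wt%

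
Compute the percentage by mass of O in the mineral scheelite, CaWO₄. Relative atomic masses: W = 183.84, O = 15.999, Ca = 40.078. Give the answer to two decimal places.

Molar mass of CaWO₄: 1×40.078 + 1×183.84 + 4×15.999 = 287.914 g/mol.
Mass of O per formula unit: 4 × 15.999 = 63.996 g.
Weight fraction O = 63.996 / 287.914 = 0.2223.

22.23 wt%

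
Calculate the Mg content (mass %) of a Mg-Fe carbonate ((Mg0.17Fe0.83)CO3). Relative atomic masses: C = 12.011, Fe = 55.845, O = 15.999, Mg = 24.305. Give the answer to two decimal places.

3.74 mass %

Molar mass of (Mg0.17Fe0.83)CO3: 0.17×24.305 + 0.83×55.845 + 1×12.011 + 3×15.999 = 110.491 g/mol.
Mass of Mg per formula unit: 0.17 × 24.305 = 4.132 g.
Weight fraction Mg = 4.132 / 110.491 = 0.0374.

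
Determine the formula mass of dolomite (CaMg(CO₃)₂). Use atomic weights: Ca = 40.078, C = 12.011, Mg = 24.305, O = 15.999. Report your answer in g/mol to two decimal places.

M = 1·40.078 + 1·24.305 + 2·12.011 + 6·15.999

184.40 g/mol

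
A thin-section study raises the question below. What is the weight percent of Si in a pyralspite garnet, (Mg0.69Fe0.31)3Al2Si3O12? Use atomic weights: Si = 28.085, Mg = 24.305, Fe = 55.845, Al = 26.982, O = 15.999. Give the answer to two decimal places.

19.48 weight percent

M((Mg0.69Fe0.31)3Al2Si3O12) = 432.454 g/mol.
Si contributes 3 × 28.085 = 84.255 g per mole.
84.255/432.454 = 0.1948 → 19.48%.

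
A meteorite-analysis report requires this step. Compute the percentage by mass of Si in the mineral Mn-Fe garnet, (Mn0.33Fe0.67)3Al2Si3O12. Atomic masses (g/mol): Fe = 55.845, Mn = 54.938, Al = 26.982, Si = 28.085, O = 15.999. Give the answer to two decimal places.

16.96 mass %

M((Mn0.33Fe0.67)3Al2Si3O12) = 496.844 g/mol.
Si contributes 3 × 28.085 = 84.255 g per mole.
84.255/496.844 = 0.1696 → 16.96%.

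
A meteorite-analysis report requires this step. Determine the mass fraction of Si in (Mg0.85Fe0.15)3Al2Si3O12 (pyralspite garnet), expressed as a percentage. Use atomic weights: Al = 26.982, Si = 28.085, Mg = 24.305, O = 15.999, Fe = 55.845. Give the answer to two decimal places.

Molar mass of (Mg0.85Fe0.15)3Al2Si3O12: 2.55*24.305 + 0.45*55.845 + 2*26.982 + 3*28.085 + 12*15.999 = 417.315 g/mol.
Mass of Si per formula unit: 3 × 28.085 = 84.255 g.
Weight fraction Si = 84.255 / 417.315 = 0.2019.

20.19 mass %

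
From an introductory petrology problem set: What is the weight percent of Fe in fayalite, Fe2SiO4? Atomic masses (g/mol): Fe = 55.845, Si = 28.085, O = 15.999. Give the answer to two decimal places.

Molar mass of Fe2SiO4: 2·55.845 + 1·28.085 + 4·15.999 = 203.771 g/mol.
Mass of Fe per formula unit: 2 × 55.845 = 111.690 g.
Weight fraction Fe = 111.690 / 203.771 = 0.5481.

54.81 mass %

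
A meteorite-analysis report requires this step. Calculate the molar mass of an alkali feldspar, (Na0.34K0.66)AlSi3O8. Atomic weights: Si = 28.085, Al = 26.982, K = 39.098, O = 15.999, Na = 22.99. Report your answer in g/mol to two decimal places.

Na: 0.34 × 22.99 = 7.8166
K: 0.66 × 39.098 = 25.8047
Al: 1 × 26.982 = 26.9820
Si: 3 × 28.085 = 84.2550
O: 8 × 15.999 = 127.9920
Summing the contributions gives the formula mass.

272.85 g/mol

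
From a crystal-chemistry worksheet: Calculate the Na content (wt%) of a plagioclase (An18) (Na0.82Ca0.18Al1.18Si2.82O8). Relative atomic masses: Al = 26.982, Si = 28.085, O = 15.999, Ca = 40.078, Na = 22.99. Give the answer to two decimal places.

7.11 wt%

Molar mass of Na0.82Ca0.18Al1.18Si2.82O8: 0.82·22.99 + 0.18·40.078 + 1.18·26.982 + 2.82·28.085 + 8·15.999 = 265.096 g/mol.
Mass of Na per formula unit: 0.82 × 22.99 = 18.852 g.
Weight fraction Na = 18.852 / 265.096 = 0.0711.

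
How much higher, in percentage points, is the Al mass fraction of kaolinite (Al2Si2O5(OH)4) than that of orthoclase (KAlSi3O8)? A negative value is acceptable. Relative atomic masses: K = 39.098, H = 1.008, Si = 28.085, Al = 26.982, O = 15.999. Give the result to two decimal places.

11.21 percentage points

M(Al2Si2O5(OH)4) = 258.157 g/mol, so wt% Al = 53.964/258.157 × 100 = 20.90%.
M(KAlSi3O8) = 278.327 g/mol, so wt% Al = 26.982/278.327 × 100 = 9.69%.
20.90 − 9.69 = 11.21 pp.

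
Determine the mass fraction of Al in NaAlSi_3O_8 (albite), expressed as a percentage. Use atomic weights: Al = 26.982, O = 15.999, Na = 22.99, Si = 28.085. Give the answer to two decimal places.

10.29 mass %

M(NaAlSi_3O_8) = 262.219 g/mol.
Al contributes 1 × 26.982 = 26.982 g per mole.
26.982/262.219 = 0.1029 → 10.29%.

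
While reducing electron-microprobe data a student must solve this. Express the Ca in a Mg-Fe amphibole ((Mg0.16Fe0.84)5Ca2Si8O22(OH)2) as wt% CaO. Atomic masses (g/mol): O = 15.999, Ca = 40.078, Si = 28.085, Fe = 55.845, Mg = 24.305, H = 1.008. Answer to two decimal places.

M((Mg0.16Fe0.84)5Ca2Si8O22(OH)2) = 944.821 g/mol; M(CaO) = 56.077 g/mol.
Moles CaO per formula unit = 2 Ca ÷ 1 = 2.0000.
CaO fraction = (2.0000 × 56.077) / 944.821 = 112.154/944.821 = 0.1187.

11.87 wt%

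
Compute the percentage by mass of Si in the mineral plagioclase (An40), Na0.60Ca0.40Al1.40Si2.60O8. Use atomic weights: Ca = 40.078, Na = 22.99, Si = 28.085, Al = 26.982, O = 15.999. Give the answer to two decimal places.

M(Na0.60Ca0.40Al1.40Si2.60O8) = 268.613 g/mol.
Si contributes 2.60 × 28.085 = 73.021 g per mole.
73.021/268.613 = 0.2718 → 27.18%.

27.18 mass %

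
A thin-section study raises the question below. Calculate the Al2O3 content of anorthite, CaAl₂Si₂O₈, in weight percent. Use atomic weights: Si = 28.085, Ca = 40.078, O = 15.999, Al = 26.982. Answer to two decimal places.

M(CaAl₂Si₂O₈) = 278.204 g/mol; M(Al2O3) = 101.961 g/mol.
Moles Al2O3 per formula unit = 2 Al ÷ 2 = 1.0000.
Al2O3 fraction = (1.0000 × 101.961) / 278.204 = 101.961/278.204 = 0.3665.

36.65 wt%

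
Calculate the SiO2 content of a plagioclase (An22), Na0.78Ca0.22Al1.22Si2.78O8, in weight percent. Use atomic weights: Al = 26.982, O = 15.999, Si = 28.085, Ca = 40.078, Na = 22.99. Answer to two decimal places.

M(Na0.78Ca0.22Al1.22Si2.78O8) = 265.736 g/mol; M(SiO2) = 60.083 g/mol.
Moles SiO2 per formula unit = 2.78 Si ÷ 1 = 2.7800.
SiO2 fraction = (2.7800 × 60.083) / 265.736 = 167.031/265.736 = 0.6286.

62.86 wt%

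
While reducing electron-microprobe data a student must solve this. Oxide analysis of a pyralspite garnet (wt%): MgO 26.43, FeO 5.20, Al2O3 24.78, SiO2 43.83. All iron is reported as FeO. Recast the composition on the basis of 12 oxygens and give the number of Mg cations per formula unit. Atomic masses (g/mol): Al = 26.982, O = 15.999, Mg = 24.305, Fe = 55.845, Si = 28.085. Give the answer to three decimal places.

MgO (M=40.304): mol = 0.65577; Mg = 0.65577, O = 0.65577.
FeO (M=71.844): mol = 0.07238; Fe = 0.07238, O = 0.07238.
Al2O3 (M=101.961): mol = 0.24303; Al = 0.48606, O = 0.72909.
SiO2 (M=60.083): mol = 0.72949; Si = 0.72949, O = 1.45898.
ΣO = 2.91622; factor = 12/ΣO = 4.11492.
Mg apfu = 0.65577 × 4.11492 = 2.698.

2.698 Mg apfu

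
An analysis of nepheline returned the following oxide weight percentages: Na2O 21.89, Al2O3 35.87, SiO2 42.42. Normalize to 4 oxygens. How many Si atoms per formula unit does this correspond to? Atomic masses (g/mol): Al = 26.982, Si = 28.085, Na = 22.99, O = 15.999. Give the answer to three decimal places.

Na2O (M=61.979): mol = 0.35318; Na = 0.70636, O = 0.35318.
Al2O3 (M=101.961): mol = 0.35180; Al = 0.70360, O = 1.05540.
SiO2 (M=60.083): mol = 0.70602; Si = 0.70602, O = 1.41204.
ΣO = 2.82062; factor = 4/ΣO = 1.41813.
Si apfu = 0.70602 × 1.41813 = 1.001.

1.001 Si apfu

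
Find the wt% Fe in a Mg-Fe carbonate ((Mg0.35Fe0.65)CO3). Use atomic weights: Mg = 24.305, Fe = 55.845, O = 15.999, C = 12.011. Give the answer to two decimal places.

Formula mass = 0.35×24.305 + 0.65×55.845 + 1×12.011 + 3×15.999 = 104.814 g/mol, of which 36.299 g is Fe.
So Fe makes up 36.299/104.814 = 0.3463 of the mass, i.e. 34.63%.

34.63 weight percent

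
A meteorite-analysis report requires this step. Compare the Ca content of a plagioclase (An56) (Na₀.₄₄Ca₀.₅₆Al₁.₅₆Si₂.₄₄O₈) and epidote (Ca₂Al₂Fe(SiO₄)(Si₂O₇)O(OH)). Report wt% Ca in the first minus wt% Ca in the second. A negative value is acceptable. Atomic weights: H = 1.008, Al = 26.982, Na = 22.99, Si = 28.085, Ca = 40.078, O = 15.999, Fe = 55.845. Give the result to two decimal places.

M(Na₀.₄₄Ca₀.₅₆Al₁.₅₆Si₂.₄₄O₈) = 271.171 g/mol, so wt% Ca = 22.444/271.171 × 100 = 8.28%.
M(Ca₂Al₂Fe(SiO₄)(Si₂O₇)O(OH)) = 483.215 g/mol, so wt% Ca = 80.156/483.215 × 100 = 16.59%.
8.28 − 16.59 = -8.31 pp.

-8.31 percentage points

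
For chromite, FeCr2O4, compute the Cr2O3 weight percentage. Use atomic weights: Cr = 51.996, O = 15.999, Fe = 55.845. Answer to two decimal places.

Molar mass of FeCr2O4 = 1×55.845 + 2×51.996 + 4×15.999 = 223.833 g/mol.
Each formula unit contains 2 Cr, equivalent to 2/2 = 1.0000 mol Cr2O3.
M(Cr2O3) = 2×51.996 + 3×15.999 = 151.989 g/mol.
Mass of Cr2O3 per formula unit = 1.0000 × 151.989 = 151.989 g.
Cr2O3 wt% = 151.989 / 223.833 × 100 = 67.90%.

67.90 wt%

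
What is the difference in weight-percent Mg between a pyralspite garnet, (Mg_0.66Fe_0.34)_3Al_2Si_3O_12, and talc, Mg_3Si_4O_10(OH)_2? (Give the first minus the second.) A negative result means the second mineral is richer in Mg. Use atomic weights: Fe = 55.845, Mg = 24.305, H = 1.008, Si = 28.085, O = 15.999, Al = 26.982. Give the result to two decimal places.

-8.17 percentage points

First mineral: 48.124 g Mg in 435.293 g formula = 11.06 wt% Mg.
Second mineral: 72.915 g Mg in 379.259 g formula = 19.23 wt% Mg.
11.06% − 19.23% gives a difference of -8.17 percentage points.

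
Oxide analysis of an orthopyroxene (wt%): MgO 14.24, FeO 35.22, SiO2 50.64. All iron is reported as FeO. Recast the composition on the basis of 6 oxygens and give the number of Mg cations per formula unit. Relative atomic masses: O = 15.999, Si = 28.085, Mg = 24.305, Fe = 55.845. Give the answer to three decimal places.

0.838 Mg apfu

MgO (M=40.304): mol = 0.35331; Mg = 0.35331, O = 0.35331.
FeO (M=71.844): mol = 0.49023; Fe = 0.49023, O = 0.49023.
SiO2 (M=60.083): mol = 0.84283; Si = 0.84283, O = 1.68566.
ΣO = 2.52920; factor = 6/ΣO = 2.37229.
Mg apfu = 0.35331 × 2.37229 = 0.838.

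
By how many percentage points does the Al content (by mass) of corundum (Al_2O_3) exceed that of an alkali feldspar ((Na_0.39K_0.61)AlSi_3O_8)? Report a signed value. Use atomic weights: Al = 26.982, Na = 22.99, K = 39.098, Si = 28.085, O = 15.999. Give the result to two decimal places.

43.01 percentage points

M(Al_2O_3) = 101.961 g/mol, so wt% Al = 53.964/101.961 × 100 = 52.93%.
M((Na_0.39K_0.61)AlSi_3O_8) = 272.045 g/mol, so wt% Al = 26.982/272.045 × 100 = 9.92%.
52.93 − 9.92 = 43.01 pp.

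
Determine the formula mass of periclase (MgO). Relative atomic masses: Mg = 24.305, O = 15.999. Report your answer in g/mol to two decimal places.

Mg: 1 × 24.305 = 24.3050
O: 1 × 15.999 = 15.9990
Summing the contributions gives the formula mass.

40.30 g/mol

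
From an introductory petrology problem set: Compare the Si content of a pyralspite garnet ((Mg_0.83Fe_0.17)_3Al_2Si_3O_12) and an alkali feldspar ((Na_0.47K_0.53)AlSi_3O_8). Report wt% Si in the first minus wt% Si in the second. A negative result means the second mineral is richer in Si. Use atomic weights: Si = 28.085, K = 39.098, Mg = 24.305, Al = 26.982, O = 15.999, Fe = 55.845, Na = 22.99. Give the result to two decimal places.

-11.02 percentage points

First mineral: 84.255 g Si in 419.207 g formula = 20.10 wt% Si.
Second mineral: 84.255 g Si in 270.756 g formula = 31.12 wt% Si.
20.10% − 31.12% gives a difference of -11.02 percentage points.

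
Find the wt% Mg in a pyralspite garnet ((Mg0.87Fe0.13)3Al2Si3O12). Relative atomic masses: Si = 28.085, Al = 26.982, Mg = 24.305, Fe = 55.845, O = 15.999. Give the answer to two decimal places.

15.27 weight percent

M((Mg0.87Fe0.13)3Al2Si3O12) = 415.423 g/mol.
Mg contributes 2.61 × 24.305 = 63.436 g per mole.
63.436/415.423 = 0.1527 → 15.27%.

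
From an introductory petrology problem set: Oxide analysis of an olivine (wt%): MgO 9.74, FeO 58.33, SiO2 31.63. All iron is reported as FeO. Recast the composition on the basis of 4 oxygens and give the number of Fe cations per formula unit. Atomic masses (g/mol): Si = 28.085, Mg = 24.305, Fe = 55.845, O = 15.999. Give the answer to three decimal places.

1.542 Fe apfu

MgO: 9.74/40.304 = 0.24166 mol → 0.24166 mol Mg, 0.24166 mol O.
FeO: 58.33/71.844 = 0.81190 mol → 0.81190 mol Fe, 0.81190 mol O.
SiO2: 31.63/60.083 = 0.52644 mol → 0.52644 mol Si, 1.05288 mol O.
Total oxygen = 2.10644 mol. Normalization factor = 4/2.10644 = 1.89894.
Fe per 4 O = 0.81190 × 1.89894 = 1.542.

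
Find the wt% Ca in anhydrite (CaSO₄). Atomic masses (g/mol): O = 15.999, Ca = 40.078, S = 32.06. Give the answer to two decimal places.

Formula mass = 1·40.078 + 1·32.06 + 4·15.999 = 136.134 g/mol, of which 40.078 g is Ca.
So Ca makes up 40.078/136.134 = 0.2944 of the mass, i.e. 29.44%.

29.44 weight percent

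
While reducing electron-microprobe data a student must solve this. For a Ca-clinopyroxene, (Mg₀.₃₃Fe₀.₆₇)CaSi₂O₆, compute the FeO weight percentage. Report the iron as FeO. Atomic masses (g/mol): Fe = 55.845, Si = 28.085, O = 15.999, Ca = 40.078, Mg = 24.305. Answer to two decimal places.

20.25 wt%

Formula mass = 237.679 g/mol.
0.67 Fe → 0.6700 mol FeO per formula unit; M(FeO) = 71.844, so FeO mass = 48.135 g.
48.135/237.679 × 100 = 20.25 wt%.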